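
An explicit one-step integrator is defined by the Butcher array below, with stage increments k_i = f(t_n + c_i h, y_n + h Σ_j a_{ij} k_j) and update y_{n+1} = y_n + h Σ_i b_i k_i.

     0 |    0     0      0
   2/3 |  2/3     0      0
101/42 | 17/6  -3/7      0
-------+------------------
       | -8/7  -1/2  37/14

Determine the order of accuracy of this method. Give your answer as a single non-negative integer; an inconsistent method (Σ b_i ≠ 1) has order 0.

b = (-8/7, -1/2, 37/14)
c = (0, 2/3, 101/42)
Ac = (0, 0, -2/7)
Σ b_i: (-8/7)·1 + (-1/2)·1 + 37/14·1 = 1 ✓
b·c: (-1/2)·2/3 + 37/14·101/42 = 3541/588 ≠ 1/2 ⇒ order 1.

1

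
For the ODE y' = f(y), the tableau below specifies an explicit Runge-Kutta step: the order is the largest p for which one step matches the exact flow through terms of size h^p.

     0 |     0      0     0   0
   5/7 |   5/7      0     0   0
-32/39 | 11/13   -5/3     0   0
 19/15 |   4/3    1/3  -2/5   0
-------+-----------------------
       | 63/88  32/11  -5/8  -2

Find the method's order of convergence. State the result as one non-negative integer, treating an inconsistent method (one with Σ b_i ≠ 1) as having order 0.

b = (63/88, 32/11, -5/8, -2)
c = (0, 5/7, -32/39, 19/15)
Ac = (0, 0, -25/21, 773/1365)
Σ b_i: 63/88·1 + 32/11·1 + (-5/8)·1 + (-2)·1 = 1 ✓
b·c: 32/11·5/7 + (-5/8)·(-32/39) + (-2)·19/15 = 862/15015 ≠ 1/2 ⇒ order 1.

1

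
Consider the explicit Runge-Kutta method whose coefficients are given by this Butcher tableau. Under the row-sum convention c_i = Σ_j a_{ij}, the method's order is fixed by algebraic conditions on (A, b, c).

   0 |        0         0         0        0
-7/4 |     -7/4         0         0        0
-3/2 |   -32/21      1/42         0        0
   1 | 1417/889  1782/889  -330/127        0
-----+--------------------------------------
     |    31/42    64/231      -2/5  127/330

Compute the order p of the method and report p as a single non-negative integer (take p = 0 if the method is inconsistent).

b = (31/42, 64/231, -2/5, 127/330)
c = (0, -7/4, -3/2, 1)
Ac = (0, 0, -1/24, 99/254)
Σ b_i: 31/42·1 + 64/231·1 + (-2/5)·1 + 127/330·1 = 1 ✓
b·c: 64/231·(-7/4) + (-2/5)·(-3/2) + 127/330·1 = 1/2 ✓
b·c²: 64/231·49/16 + (-2/5)·9/4 + 127/330·1 = 1/3 ✓
b·Ac: (-2/5)·(-1/24) + 127/330·99/254 = 1/6 ✓
b·c³: 64/231·(-343/64) + (-2/5)·(-27/8) + 127/330·1 = 1/4 ✓
b·(c∘Ac): (-2/5)·1/16 + 127/330·99/254 = 1/8 ✓
b·Ac²: (-2/5)·7/96 + 127/330·297/1016 = 1/12 ✓
b·A²c: 127/330·55/508 = 1/24 ✓; 4 stages ⇒ order 4.

4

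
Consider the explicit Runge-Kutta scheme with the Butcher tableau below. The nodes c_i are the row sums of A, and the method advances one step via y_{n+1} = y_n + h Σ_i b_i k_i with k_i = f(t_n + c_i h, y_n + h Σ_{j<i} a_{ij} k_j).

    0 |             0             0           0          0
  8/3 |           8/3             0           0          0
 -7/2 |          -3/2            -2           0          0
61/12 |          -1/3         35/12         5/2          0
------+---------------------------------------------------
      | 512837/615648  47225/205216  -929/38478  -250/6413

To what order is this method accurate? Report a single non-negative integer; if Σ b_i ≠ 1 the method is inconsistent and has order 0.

3

b = (512837/615648, 47225/205216, -929/38478, -250/6413)
c = (0, 8/3, -7/2, 61/12)
Ac = (0, 0, -16/3, -35/36)
Σ b_i: 512837/615648·1 + 47225/205216·1 + (-929/38478)·1 + (-250/6413)·1 = 1 ✓
b·c: 47225/205216·8/3 + (-929/38478)·(-7/2) + (-250/6413)·61/12 = 1/2 ✓
b·c²: 47225/205216·64/9 + (-929/38478)·49/4 + (-250/6413)·3721/144 = 1/3 ✓
b·Ac: (-929/38478)·(-16/3) + (-250/6413)·(-35/36) = 1/6 ✓
b·c³: 47225/205216·512/27 + (-929/38478)·(-343/8) + (-250/6413)·226981/1728 = 1542221/5540832 ≠ 1/4 ⇒ order 3.
b·(c∘Ac): (-929/38478)·56/3 + (-250/6413)·(-2135/432) = -357413/1385208 ≠ 1/8
b·Ac²: (-929/38478)·(-128/9) + (-250/6413)·11095/216 = -383017/230868 ≠ 1/12
b·A²c: (-250/6413)·(-40/3) = 10000/19239 ≠ 1/24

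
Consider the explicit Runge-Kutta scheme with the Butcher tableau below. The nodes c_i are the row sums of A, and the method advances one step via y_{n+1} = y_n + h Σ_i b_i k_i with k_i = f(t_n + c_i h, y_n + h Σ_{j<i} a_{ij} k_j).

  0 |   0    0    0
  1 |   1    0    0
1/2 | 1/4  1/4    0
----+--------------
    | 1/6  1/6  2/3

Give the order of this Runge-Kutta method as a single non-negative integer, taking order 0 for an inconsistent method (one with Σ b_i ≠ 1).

3

b = (1/6, 1/6, 2/3)
c = (0, 1, 1/2)
Ac = (0, 0, 1/4)
Σ b_i: 1/6·1 + 1/6·1 + 2/3·1 = 1 ✓
b·c: 1/6·1 + 2/3·1/2 = 1/2 ✓
b·c²: 1/6·1 + 2/3·1/4 = 1/3 ✓
b·Ac: 2/3·1/4 = 1/6 ✓; 3 stages ⇒ order 3.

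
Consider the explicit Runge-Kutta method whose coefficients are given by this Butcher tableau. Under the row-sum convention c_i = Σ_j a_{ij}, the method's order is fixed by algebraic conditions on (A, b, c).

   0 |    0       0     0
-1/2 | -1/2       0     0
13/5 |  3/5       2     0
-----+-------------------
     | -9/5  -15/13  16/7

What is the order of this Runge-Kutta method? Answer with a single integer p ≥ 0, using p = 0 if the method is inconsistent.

0

b = (-9/5, -15/13, 16/7)
c = (0, -1/2, 13/5)
Ac = (0, 0, -1)
Σ b_i: (-9/5)·1 + (-15/13)·1 + 16/7·1 = -304/455 ≠ 1 ⇒ order 0.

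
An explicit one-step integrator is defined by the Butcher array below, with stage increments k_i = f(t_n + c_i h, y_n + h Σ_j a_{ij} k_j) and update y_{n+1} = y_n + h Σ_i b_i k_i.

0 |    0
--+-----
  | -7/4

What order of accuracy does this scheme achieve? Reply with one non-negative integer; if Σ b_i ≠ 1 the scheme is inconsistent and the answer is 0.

b = (-7/4)
c = (0)
Σ b_i: (-7/4)·1 = -7/4 ≠ 1 ⇒ order 0.

0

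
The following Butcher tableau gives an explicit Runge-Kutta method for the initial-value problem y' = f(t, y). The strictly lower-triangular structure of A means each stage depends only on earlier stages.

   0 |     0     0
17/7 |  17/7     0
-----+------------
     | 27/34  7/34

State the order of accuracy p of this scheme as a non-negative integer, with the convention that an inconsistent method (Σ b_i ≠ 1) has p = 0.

b = (27/34, 7/34)
c = (0, 17/7)
Σ b_i: 27/34·1 + 7/34·1 = 1 ✓
b·c: 7/34·17/7 = 1/2 ✓; 2 stages ⇒ order 2.

2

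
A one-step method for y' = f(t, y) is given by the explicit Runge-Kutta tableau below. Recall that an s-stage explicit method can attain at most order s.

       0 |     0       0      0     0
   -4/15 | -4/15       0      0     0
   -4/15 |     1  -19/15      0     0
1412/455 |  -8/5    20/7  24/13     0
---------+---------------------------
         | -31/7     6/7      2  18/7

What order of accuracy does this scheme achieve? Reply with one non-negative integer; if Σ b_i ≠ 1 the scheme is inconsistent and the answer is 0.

b = (-31/7, 6/7, 2, 18/7)
c = (0, -4/15, -4/15, 1412/455)
Ac = (0, 0, 76/225, -1712/1365)
Σ b_i: (-31/7)·1 + 6/7·1 + 2·1 + 18/7·1 = 1 ✓
b·c: 6/7·(-4/15) + 2·(-4/15) + 18/7·1412/455 = 68968/9555 ≠ 1/2 ⇒ order 1.

1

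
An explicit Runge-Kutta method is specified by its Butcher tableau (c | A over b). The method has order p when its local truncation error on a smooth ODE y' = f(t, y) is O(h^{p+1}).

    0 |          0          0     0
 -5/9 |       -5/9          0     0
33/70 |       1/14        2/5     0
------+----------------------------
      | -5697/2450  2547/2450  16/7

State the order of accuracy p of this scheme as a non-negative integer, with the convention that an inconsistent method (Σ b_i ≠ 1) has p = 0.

b = (-5697/2450, 2547/2450, 16/7)
c = (0, -5/9, 33/70)
Ac = (0, 0, -2/9)
Σ b_i: (-5697/2450)·1 + 2547/2450·1 + 16/7·1 = 1 ✓
b·c: 2547/2450·(-5/9) + 16/7·33/70 = 1/2 ✓
b·c²: 2547/2450·25/81 + 16/7·1089/4900 = 127933/154350 ≠ 1/3 ⇒ order 2.
b·Ac: 16/7·(-2/9) = -32/63 ≠ 1/6

2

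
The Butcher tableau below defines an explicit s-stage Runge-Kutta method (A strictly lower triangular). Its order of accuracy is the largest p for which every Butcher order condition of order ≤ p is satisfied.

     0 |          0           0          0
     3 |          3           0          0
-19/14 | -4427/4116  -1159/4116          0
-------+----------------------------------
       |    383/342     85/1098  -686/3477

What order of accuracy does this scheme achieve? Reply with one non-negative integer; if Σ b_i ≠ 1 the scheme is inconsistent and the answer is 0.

3

b = (383/342, 85/1098, -686/3477)
c = (0, 3, -19/14)
Ac = (0, 0, -1159/1372)
Σ b_i: 383/342·1 + 85/1098·1 + (-686/3477)·1 = 1 ✓
b·c: 85/1098·3 + (-686/3477)·(-19/14) = 1/2 ✓
b·c²: 85/1098·9 + (-686/3477)·361/196 = 1/3 ✓
b·Ac: (-686/3477)·(-1159/1372) = 1/6 ✓; 3 stages ⇒ order 3.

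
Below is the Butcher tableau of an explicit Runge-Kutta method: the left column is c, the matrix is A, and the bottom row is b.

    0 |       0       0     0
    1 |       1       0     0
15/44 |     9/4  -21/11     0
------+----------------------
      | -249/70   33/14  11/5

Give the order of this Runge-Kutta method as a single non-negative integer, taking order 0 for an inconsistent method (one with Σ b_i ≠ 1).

b = (-249/70, 33/14, 11/5)
c = (0, 1, 15/44)
Ac = (0, 0, -21/11)
Σ b_i: (-249/70)·1 + 33/14·1 + 11/5·1 = 1 ✓
b·c: 33/14·1 + 11/5·15/44 = 87/28 ≠ 1/2 ⇒ order 1.

1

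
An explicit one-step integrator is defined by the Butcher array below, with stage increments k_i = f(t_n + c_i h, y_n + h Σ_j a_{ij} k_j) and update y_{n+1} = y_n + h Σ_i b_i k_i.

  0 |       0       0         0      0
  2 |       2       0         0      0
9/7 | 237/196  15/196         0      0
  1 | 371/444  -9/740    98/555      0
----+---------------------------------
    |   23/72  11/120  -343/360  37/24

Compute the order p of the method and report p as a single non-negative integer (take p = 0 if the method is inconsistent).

4

b = (23/72, 11/120, -343/360, 37/24)
c = (0, 2, 9/7, 1)
Ac = (0, 0, 15/98, 15/74)
Σ b_i: 23/72·1 + 11/120·1 + (-343/360)·1 + 37/24·1 = 1 ✓
b·c: 11/120·2 + (-343/360)·9/7 + 37/24·1 = 1/2 ✓
b·c²: 11/120·4 + (-343/360)·81/49 + 37/24·1 = 1/3 ✓
b·Ac: (-343/360)·15/98 + 37/24·15/74 = 1/6 ✓
b·c³: 11/120·8 + (-343/360)·729/343 + 37/24·1 = 1/4 ✓
b·(c∘Ac): (-343/360)·135/686 + 37/24·15/74 = 1/8 ✓
b·Ac²: (-343/360)·15/49 + 37/24·9/37 = 1/12 ✓
b·A²c: 37/24·1/37 = 1/24 ✓; 4 stages ⇒ order 4.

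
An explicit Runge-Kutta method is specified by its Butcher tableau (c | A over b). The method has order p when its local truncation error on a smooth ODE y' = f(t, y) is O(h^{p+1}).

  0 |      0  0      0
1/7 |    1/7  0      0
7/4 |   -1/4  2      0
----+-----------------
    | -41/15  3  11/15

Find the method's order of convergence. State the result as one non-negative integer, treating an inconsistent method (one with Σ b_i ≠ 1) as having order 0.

b = (-41/15, 3, 11/15)
c = (0, 1/7, 7/4)
Ac = (0, 0, 2/7)
Σ b_i: (-41/15)·1 + 3·1 + 11/15·1 = 1 ✓
b·c: 3·1/7 + 11/15·7/4 = 719/420 ≠ 1/2 ⇒ order 1.

1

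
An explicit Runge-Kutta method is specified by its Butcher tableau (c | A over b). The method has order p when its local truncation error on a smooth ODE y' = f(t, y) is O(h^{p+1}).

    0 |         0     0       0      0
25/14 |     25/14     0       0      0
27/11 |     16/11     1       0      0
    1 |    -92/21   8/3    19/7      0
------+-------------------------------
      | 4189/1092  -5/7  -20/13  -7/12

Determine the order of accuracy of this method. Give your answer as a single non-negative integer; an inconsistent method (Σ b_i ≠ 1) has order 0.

b = (4189/1092, -5/7, -20/13, -7/12)
c = (0, 25/14, 27/11, 1)
Ac = (0, 0, 25/14, 377/33)
Σ b_i: 4189/1092·1 + (-5/7)·1 + (-20/13)·1 + (-7/12)·1 = 1 ✓
b·c: (-5/7)·25/14 + (-20/13)·27/11 + (-7/12)·1 = -473819/84084 ≠ 1/2 ⇒ order 1.

1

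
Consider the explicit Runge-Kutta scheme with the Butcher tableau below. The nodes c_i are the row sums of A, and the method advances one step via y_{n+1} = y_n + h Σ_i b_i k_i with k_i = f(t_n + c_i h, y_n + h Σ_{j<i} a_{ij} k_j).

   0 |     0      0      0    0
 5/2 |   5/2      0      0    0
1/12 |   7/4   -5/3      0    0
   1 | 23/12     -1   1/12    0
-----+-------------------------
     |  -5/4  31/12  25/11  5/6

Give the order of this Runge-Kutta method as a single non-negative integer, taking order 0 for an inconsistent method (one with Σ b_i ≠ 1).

0

b = (-5/4, 31/12, 25/11, 5/6)
c = (0, 5/2, 1/12, 1)
Ac = (0, 0, -25/6, -359/144)
Σ b_i: (-5/4)·1 + 31/12·1 + 25/11·1 + 5/6·1 = 293/66 ≠ 1 ⇒ order 0.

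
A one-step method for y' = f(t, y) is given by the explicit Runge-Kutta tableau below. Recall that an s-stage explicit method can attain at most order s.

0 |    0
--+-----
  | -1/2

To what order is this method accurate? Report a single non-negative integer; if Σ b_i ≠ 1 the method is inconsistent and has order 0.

b = (-1/2)
c = (0)
Σ b_i: (-1/2)·1 = -1/2 ≠ 1 ⇒ order 0.

0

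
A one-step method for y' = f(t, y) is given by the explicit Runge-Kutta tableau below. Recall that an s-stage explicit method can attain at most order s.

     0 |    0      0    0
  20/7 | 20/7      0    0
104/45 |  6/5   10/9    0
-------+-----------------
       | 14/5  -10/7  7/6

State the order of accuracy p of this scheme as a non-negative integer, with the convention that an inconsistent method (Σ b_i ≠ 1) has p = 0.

0

b = (14/5, -10/7, 7/6)
c = (0, 20/7, 104/45)
Ac = (0, 0, 200/63)
Σ b_i: 14/5·1 + (-10/7)·1 + 7/6·1 = 533/210 ≠ 1 ⇒ order 0.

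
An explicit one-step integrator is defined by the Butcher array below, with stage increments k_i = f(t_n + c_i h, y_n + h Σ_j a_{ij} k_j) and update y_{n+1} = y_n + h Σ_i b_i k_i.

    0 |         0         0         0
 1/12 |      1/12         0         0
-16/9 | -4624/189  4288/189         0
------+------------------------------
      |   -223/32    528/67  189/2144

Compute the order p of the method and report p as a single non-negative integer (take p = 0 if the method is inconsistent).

3

b = (-223/32, 528/67, 189/2144)
c = (0, 1/12, -16/9)
Ac = (0, 0, 1072/567)
Σ b_i: (-223/32)·1 + 528/67·1 + 189/2144·1 = 1 ✓
b·c: 528/67·1/12 + 189/2144·(-16/9) = 1/2 ✓
b·c²: 528/67·1/144 + 189/2144·256/81 = 1/3 ✓
b·Ac: 189/2144·1072/567 = 1/6 ✓; 3 stages ⇒ order 3.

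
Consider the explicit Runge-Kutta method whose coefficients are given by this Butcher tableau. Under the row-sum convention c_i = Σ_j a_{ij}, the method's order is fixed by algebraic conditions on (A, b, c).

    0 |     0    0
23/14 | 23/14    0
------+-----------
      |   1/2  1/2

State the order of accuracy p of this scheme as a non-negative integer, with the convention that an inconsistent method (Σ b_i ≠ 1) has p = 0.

b = (1/2, 1/2)
c = (0, 23/14)
Σ b_i: 1/2·1 + 1/2·1 = 1 ✓
b·c: 1/2·23/14 = 23/28 ≠ 1/2 ⇒ order 1.

1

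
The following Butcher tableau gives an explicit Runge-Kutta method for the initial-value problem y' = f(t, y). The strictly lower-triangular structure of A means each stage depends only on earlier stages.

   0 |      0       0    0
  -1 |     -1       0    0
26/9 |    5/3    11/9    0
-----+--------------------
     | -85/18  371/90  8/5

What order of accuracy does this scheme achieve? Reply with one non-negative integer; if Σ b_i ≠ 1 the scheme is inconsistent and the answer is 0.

2

b = (-85/18, 371/90, 8/5)
c = (0, -1, 26/9)
Ac = (0, 0, -11/9)
Σ b_i: (-85/18)·1 + 371/90·1 + 8/5·1 = 1 ✓
b·c: 371/90·(-1) + 8/5·26/9 = 1/2 ✓
b·c²: 371/90·1 + 8/5·676/81 = 2831/162 ≠ 1/3 ⇒ order 2.
b·Ac: 8/5·(-11/9) = -88/45 ≠ 1/6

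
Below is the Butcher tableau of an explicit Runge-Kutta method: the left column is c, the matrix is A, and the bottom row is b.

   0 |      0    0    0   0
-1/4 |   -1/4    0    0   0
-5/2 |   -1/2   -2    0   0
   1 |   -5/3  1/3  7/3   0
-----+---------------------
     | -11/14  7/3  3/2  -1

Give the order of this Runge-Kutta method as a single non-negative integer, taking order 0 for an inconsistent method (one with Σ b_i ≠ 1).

0

b = (-11/14, 7/3, 3/2, -1)
c = (0, -1/4, -5/2, 1)
Ac = (0, 0, 1/2, -71/12)
Σ b_i: (-11/14)·1 + 7/3·1 + 3/2·1 + (-1)·1 = 43/21 ≠ 1 ⇒ order 0.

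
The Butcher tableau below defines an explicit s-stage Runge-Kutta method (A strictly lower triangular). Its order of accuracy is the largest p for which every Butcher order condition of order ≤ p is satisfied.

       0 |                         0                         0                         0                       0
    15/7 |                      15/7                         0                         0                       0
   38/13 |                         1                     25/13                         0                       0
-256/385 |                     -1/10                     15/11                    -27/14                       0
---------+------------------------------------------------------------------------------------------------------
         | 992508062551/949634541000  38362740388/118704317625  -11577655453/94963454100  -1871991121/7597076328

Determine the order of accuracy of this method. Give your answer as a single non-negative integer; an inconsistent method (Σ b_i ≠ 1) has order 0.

b = (992508062551/949634541000, 38362740388/118704317625, -11577655453/94963454100, -1871991121/7597076328)
c = (0, 15/7, 38/13, -256/385)
Ac = (0, 0, 375/91, -2718/1001)
Σ b_i: 992508062551/949634541000·1 + 38362740388/118704317625·1 + (-11577655453/94963454100)·1 + (-1871991121/7597076328)·1 = 1 ✓
b·c: 38362740388/118704317625·15/7 + (-11577655453/94963454100)·38/13 + (-1871991121/7597076328)·(-256/385) = 1/2 ✓
b·c²: 38362740388/118704317625·225/49 + (-11577655453/94963454100)·1444/169 + (-1871991121/7597076328)·65536/148225 = 1/3 ✓
b·Ac: (-11577655453/94963454100)·375/91 + (-1871991121/7597076328)·(-2718/1001) = 1/6 ✓
b·c³: 38362740388/118704317625·3375/343 + (-11577655453/94963454100)·54872/2197 + (-1871991121/7597076328)·(-16777216/57066625) = 19170062952522/92417905955375 ≠ 1/4 ⇒ order 3.
b·(c∘Ac): (-11577655453/94963454100)·14250/1183 + (-1871991121/7597076328)·695808/385385 = -42398665399/22158139290 ≠ 1/8
b·Ac²: (-11577655453/94963454100)·5625/637 + (-1871991121/7597076328)·(-930663/91091) = 110686063297/76814882872 ≠ 1/12
b·A²c: (-1871991121/7597076328)·(-10125/1274) = 23142747375/11817674288 ≠ 1/24

3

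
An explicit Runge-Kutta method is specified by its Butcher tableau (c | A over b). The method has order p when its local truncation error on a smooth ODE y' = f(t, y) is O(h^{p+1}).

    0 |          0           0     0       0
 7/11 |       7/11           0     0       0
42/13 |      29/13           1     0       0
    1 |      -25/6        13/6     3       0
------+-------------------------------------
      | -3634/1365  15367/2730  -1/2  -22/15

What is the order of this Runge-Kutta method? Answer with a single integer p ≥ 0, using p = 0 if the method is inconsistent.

2

b = (-3634/1365, 15367/2730, -1/2, -22/15)
c = (0, 7/11, 42/13, 1)
Ac = (0, 0, 7/11, 9499/858)
Σ b_i: (-3634/1365)·1 + 15367/2730·1 + (-1/2)·1 + (-22/15)·1 = 1 ✓
b·c: 15367/2730·7/11 + (-1/2)·42/13 + (-22/15)·1 = 1/2 ✓
b·c²: 15367/2730·49/121 + (-1/2)·1764/169 + (-22/15)·1 = -22339/5070 ≠ 1/3 ⇒ order 2.
b·Ac: (-1/2)·7/11 + (-22/15)·9499/858 = -213073/12870 ≠ 1/6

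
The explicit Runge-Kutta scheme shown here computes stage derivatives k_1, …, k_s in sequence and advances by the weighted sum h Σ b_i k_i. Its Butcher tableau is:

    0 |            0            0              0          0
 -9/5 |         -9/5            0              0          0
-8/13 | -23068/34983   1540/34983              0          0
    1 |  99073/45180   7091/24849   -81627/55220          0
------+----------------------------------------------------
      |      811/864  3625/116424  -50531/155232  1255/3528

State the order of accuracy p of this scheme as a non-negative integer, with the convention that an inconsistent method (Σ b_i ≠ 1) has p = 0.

b = (811/864, 3625/116424, -50531/155232, 1255/3528)
c = (0, -9/5, -8/13, 1)
Ac = (0, 0, -308/3887, 497/1255)
Σ b_i: 811/864·1 + 3625/116424·1 + (-50531/155232)·1 + 1255/3528·1 = 1 ✓
b·c: 3625/116424·(-9/5) + (-50531/155232)·(-8/13) + 1255/3528·1 = 1/2 ✓
b·c²: 3625/116424·81/25 + (-50531/155232)·64/169 + 1255/3528·1 = 1/3 ✓
b·Ac: (-50531/155232)·(-308/3887) + 1255/3528·497/1255 = 1/6 ✓
b·c³: 3625/116424·(-729/125) + (-50531/155232)·(-512/2197) + 1255/3528·1 = 1/4 ✓
b·(c∘Ac): (-50531/155232)·2464/50531 + 1255/3528·497/1255 = 1/8 ✓
b·Ac²: (-50531/155232)·2772/19435 + 1255/3528·2289/6275 = 1/12 ✓
b·A²c: 1255/3528·147/1255 = 1/24 ✓; 4 stages ⇒ order 4.

4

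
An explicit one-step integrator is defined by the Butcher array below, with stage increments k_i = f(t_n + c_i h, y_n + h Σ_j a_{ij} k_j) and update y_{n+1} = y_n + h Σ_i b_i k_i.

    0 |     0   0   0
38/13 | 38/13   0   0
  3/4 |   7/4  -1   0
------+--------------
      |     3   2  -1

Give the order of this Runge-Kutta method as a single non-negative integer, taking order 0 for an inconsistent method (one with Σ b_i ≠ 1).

0

b = (3, 2, -1)
c = (0, 38/13, 3/4)
Ac = (0, 0, -38/13)
Σ b_i: 3·1 + 2·1 + (-1)·1 = 4 ≠ 1 ⇒ order 0.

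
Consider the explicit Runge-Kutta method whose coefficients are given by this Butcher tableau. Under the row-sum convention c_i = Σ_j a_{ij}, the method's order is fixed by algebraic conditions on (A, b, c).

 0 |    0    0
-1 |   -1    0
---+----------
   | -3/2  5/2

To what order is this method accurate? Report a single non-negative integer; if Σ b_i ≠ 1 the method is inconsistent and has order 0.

b = (-3/2, 5/2)
c = (0, -1)
Σ b_i: (-3/2)·1 + 5/2·1 = 1 ✓
b·c: 5/2·(-1) = -5/2 ≠ 1/2 ⇒ order 1.

1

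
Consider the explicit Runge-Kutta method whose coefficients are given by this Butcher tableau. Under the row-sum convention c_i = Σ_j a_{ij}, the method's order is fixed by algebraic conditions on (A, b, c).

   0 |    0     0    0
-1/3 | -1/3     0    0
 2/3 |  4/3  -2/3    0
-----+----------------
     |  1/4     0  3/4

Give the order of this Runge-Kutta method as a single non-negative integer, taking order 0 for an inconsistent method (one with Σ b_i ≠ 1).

b = (1/4, 0, 3/4)
c = (0, -1/3, 2/3)
Ac = (0, 0, 2/9)
Σ b_i: 1/4·1 + 3/4·1 = 1 ✓
b·c: 3/4·2/3 = 1/2 ✓
b·c²: 3/4·4/9 = 1/3 ✓
b·Ac: 3/4·2/9 = 1/6 ✓; 3 stages ⇒ order 3.

3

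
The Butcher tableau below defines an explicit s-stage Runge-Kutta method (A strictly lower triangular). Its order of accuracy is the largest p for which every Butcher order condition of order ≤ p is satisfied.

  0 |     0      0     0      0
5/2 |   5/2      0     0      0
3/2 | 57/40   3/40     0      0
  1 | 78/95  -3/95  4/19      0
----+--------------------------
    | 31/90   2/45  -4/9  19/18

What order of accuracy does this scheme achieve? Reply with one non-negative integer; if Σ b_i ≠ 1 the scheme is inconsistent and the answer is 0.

4

b = (31/90, 2/45, -4/9, 19/18)
c = (0, 5/2, 3/2, 1)
Ac = (0, 0, 3/16, 9/38)
Σ b_i: 31/90·1 + 2/45·1 + (-4/9)·1 + 19/18·1 = 1 ✓
b·c: 2/45·5/2 + (-4/9)·3/2 + 19/18·1 = 1/2 ✓
b·c²: 2/45·25/4 + (-4/9)·9/4 + 19/18·1 = 1/3 ✓
b·Ac: (-4/9)·3/16 + 19/18·9/38 = 1/6 ✓
b·c³: 2/45·125/8 + (-4/9)·27/8 + 19/18·1 = 1/4 ✓
b·(c∘Ac): (-4/9)·9/32 + 19/18·9/38 = 1/8 ✓
b·Ac²: (-4/9)·15/32 + 19/18·21/76 = 1/12 ✓
b·A²c: 19/18·3/76 = 1/24 ✓; 4 stages ⇒ order 4.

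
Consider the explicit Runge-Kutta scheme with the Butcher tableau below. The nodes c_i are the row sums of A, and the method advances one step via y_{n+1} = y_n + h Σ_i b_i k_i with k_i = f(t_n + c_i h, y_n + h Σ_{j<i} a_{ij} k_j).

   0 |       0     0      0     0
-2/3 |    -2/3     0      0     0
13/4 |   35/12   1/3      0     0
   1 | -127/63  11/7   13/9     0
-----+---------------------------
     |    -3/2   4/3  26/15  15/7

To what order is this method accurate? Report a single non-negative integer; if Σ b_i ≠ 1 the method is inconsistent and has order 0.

0

b = (-3/2, 4/3, 26/15, 15/7)
c = (0, -2/3, 13/4, 1)
Ac = (0, 0, -2/9, 919/252)
Σ b_i: (-3/2)·1 + 4/3·1 + 26/15·1 + 15/7·1 = 779/210 ≠ 1 ⇒ order 0.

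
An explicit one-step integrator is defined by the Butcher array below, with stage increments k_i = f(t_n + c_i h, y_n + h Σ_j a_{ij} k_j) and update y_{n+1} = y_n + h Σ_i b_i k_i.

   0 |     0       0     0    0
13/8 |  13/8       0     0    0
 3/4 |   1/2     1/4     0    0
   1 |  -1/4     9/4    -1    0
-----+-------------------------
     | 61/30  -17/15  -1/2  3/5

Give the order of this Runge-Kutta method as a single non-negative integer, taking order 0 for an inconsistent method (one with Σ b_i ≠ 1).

b = (61/30, -17/15, -1/2, 3/5)
c = (0, 13/8, 3/4, 1)
Ac = (0, 0, 13/32, 93/32)
Σ b_i: 61/30·1 + (-17/15)·1 + (-1/2)·1 + 3/5·1 = 1 ✓
b·c: (-17/15)·13/8 + (-1/2)·3/4 + 3/5·1 = -97/60 ≠ 1/2 ⇒ order 1.

1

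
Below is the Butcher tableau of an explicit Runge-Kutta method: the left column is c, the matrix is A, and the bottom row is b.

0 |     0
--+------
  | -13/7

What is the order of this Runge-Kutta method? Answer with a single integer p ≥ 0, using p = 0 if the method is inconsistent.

0

b = (-13/7)
c = (0)
Σ b_i: (-13/7)·1 = -13/7 ≠ 1 ⇒ order 0.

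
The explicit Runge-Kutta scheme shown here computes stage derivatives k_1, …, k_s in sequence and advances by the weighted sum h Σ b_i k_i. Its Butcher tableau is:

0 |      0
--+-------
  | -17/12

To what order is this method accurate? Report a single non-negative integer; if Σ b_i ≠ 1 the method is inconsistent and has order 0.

b = (-17/12)
c = (0)
Σ b_i: (-17/12)·1 = -17/12 ≠ 1 ⇒ order 0.

0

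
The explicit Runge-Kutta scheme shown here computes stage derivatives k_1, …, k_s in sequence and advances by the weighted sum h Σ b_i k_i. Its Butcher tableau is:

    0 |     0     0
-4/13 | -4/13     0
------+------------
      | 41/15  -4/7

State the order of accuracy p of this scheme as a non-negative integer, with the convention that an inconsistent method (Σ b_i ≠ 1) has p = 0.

0

b = (41/15, -4/7)
c = (0, -4/13)
Σ b_i: 41/15·1 + (-4/7)·1 = 227/105 ≠ 1 ⇒ order 0.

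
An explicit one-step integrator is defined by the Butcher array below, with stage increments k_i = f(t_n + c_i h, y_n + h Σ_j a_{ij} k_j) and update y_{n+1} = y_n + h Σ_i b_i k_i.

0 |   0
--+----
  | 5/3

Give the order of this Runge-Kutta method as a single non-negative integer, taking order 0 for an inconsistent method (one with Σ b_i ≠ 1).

b = (5/3)
c = (0)
Σ b_i: 5/3·1 = 5/3 ≠ 1 ⇒ order 0.

0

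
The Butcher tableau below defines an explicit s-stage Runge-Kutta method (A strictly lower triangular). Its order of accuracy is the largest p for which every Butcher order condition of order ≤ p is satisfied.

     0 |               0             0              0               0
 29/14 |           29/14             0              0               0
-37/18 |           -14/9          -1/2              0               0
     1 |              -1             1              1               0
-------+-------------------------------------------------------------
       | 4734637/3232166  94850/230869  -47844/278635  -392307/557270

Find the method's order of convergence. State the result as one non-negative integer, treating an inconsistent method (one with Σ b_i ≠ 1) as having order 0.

3

b = (4734637/3232166, 94850/230869, -47844/278635, -392307/557270)
c = (0, 29/14, -37/18, 1)
Ac = (0, 0, -29/28, 1/63)
Σ b_i: 4734637/3232166·1 + 94850/230869·1 + (-47844/278635)·1 + (-392307/557270)·1 = 1 ✓
b·c: 94850/230869·29/14 + (-47844/278635)·(-37/18) + (-392307/557270)·1 = 1/2 ✓
b·c²: 94850/230869·841/196 + (-47844/278635)·1369/324 + (-392307/557270)·1 = 1/3 ✓
b·Ac: (-47844/278635)·(-29/28) + (-392307/557270)·1/63 = 1/6 ✓
b·c³: 94850/230869·24389/2744 + (-47844/278635)·(-50653/5832) + (-392307/557270)·1 = 187011497/42129612 ≠ 1/4 ⇒ order 3.
b·(c∘Ac): (-47844/278635)·1073/504 + (-392307/557270)·1/63 = -440882/1170267 ≠ 1/8
b·Ac²: (-47844/278635)·(-841/392) + (-392307/557270)·67601/7938 = -237054809/42129612 ≠ 1/12
b·A²c: (-392307/557270)·(-29/28) = 11376903/15603560 ≠ 1/24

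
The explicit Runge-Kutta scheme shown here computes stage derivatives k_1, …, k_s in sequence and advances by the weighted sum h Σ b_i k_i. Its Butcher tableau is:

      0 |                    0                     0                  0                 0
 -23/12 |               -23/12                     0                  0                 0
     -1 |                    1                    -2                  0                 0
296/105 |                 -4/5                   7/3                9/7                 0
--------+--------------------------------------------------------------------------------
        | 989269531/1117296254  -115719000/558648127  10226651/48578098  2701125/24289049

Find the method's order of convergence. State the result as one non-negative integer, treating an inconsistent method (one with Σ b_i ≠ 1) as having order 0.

3

b = (989269531/1117296254, -115719000/558648127, 10226651/48578098, 2701125/24289049)
c = (0, -23/12, -1, 296/105)
Ac = (0, 0, 23/6, -1451/252)
Σ b_i: 989269531/1117296254·1 + (-115719000/558648127)·1 + 10226651/48578098·1 + 2701125/24289049·1 = 1 ✓
b·c: (-115719000/558648127)·(-23/12) + 10226651/48578098·(-1) + 2701125/24289049·296/105 = 1/2 ✓
b·c²: (-115719000/558648127)·529/144 + 10226651/48578098·1 + 2701125/24289049·87616/11025 = 1/3 ✓
b·Ac: 10226651/48578098·23/6 + 2701125/24289049·(-1451/252) = 1/6 ✓
b·c³: (-115719000/558648127)·(-12167/1728) + 10226651/48578098·(-1) + 2701125/24289049·25934336/1157625 = 6539448637/1748811528 ≠ 1/4 ⇒ order 3.
b·(c∘Ac): 10226651/48578098·(-23/6) + 2701125/24289049·(-107374/6615) = -761345573/291468588 ≠ 1/8
b·Ac²: 10226651/48578098·(-529/72) + 2701125/24289049·29809/3024 = -787857877/1748811528 ≠ 1/12
b·A²c: 2701125/24289049·69/14 = 26625375/48578098 ≠ 1/24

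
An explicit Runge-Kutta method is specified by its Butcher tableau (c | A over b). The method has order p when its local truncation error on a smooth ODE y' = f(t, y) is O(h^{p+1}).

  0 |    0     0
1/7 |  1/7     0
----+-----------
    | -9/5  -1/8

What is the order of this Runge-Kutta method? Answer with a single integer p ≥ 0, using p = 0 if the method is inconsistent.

b = (-9/5, -1/8)
c = (0, 1/7)
Σ b_i: (-9/5)·1 + (-1/8)·1 = -77/40 ≠ 1 ⇒ order 0.

0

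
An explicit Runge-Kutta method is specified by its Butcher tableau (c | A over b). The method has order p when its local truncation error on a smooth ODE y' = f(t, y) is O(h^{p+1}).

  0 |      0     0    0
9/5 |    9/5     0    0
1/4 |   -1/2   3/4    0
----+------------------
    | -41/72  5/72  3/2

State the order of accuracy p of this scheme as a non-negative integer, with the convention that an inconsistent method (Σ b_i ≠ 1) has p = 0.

b = (-41/72, 5/72, 3/2)
c = (0, 9/5, 1/4)
Ac = (0, 0, 27/20)
Σ b_i: (-41/72)·1 + 5/72·1 + 3/2·1 = 1 ✓
b·c: 5/72·9/5 + 3/2·1/4 = 1/2 ✓
b·c²: 5/72·81/25 + 3/2·1/16 = 51/160 ≠ 1/3 ⇒ order 2.
b·Ac: 3/2·27/20 = 81/40 ≠ 1/6

2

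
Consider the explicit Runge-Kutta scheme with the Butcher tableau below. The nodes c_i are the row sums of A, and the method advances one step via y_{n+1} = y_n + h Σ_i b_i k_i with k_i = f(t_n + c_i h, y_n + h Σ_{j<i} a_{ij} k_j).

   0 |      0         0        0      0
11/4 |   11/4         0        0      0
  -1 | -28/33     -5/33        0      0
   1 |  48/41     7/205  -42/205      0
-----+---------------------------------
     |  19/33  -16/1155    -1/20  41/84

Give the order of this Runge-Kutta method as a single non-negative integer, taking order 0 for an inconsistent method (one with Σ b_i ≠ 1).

4

b = (19/33, -16/1155, -1/20, 41/84)
c = (0, 11/4, -1, 1)
Ac = (0, 0, -5/12, 49/164)
Σ b_i: 19/33·1 + (-16/1155)·1 + (-1/20)·1 + 41/84·1 = 1 ✓
b·c: (-16/1155)·11/4 + (-1/20)·(-1) + 41/84·1 = 1/2 ✓
b·c²: (-16/1155)·121/16 + (-1/20)·1 + 41/84·1 = 1/3 ✓
b·Ac: (-1/20)·(-5/12) + 41/84·49/164 = 1/6 ✓
b·c³: (-16/1155)·1331/64 + (-1/20)·(-1) + 41/84·1 = 1/4 ✓
b·(c∘Ac): (-1/20)·5/12 + 41/84·49/164 = 1/8 ✓
b·Ac²: (-1/20)·(-55/48) + 41/84·35/656 = 1/12 ✓
b·A²c: 41/84·7/82 = 1/24 ✓; 4 stages ⇒ order 4.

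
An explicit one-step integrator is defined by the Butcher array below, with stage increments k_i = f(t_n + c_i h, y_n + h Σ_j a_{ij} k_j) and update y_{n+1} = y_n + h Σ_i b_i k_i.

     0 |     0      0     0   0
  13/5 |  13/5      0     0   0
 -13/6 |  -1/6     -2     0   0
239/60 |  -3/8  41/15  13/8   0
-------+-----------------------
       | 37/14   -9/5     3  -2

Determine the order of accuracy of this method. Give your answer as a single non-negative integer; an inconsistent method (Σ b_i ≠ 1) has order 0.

0

b = (37/14, -9/5, 3, -2)
c = (0, 13/5, -13/6, 239/60)
Ac = (0, 0, -26/5, 4303/1200)
Σ b_i: 37/14·1 + (-9/5)·1 + 3·1 + (-2)·1 = 129/70 ≠ 1 ⇒ order 0.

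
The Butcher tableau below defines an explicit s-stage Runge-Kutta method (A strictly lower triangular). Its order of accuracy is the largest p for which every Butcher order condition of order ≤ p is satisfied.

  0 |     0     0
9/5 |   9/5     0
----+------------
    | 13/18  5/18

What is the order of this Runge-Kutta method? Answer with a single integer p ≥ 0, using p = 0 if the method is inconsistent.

b = (13/18, 5/18)
c = (0, 9/5)
Σ b_i: 13/18·1 + 5/18·1 = 1 ✓
b·c: 5/18·9/5 = 1/2 ✓; 2 stages ⇒ order 2.

2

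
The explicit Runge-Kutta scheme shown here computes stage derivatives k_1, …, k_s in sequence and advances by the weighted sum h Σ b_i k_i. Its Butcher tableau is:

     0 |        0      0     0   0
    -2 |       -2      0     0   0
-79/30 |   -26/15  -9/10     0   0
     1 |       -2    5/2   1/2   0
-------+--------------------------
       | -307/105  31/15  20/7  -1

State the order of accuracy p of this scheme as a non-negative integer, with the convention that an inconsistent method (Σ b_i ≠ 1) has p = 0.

1

b = (-307/105, 31/15, 20/7, -1)
c = (0, -2, -79/30, 1)
Ac = (0, 0, 9/5, -379/60)
Σ b_i: (-307/105)·1 + 31/15·1 + 20/7·1 + (-1)·1 = 1 ✓
b·c: 31/15·(-2) + 20/7·(-79/30) + (-1)·1 = -443/35 ≠ 1/2 ⇒ order 1.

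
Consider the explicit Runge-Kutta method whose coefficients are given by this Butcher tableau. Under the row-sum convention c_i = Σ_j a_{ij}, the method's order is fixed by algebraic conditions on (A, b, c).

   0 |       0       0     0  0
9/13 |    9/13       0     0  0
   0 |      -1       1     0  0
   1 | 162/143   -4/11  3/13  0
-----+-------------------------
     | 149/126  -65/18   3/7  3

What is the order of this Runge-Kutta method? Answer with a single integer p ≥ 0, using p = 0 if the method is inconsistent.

b = (149/126, -65/18, 3/7, 3)
c = (0, 9/13, 0, 1)
Ac = (0, 0, 9/13, -36/143)
Σ b_i: 149/126·1 + (-65/18)·1 + 3/7·1 + 3·1 = 1 ✓
b·c: (-65/18)·9/13 + 3·1 = 1/2 ✓
b·c²: (-65/18)·81/169 + 3·1 = 33/26 ≠ 1/3 ⇒ order 2.
b·Ac: 3/7·9/13 + 3·(-36/143) = -459/1001 ≠ 1/6

2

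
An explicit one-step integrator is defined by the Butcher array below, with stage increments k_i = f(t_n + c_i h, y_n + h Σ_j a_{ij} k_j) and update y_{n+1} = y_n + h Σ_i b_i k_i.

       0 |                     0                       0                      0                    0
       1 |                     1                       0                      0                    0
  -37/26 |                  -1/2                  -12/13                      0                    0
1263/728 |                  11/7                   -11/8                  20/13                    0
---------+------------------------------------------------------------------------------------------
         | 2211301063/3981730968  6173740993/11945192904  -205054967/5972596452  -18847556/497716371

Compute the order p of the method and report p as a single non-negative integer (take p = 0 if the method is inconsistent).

3

b = (2211301063/3981730968, 6173740993/11945192904, -205054967/5972596452, -18847556/497716371)
c = (0, 1, -37/26, 1263/728)
Ac = (0, 0, -12/13, -4819/1352)
Σ b_i: 2211301063/3981730968·1 + 6173740993/11945192904·1 + (-205054967/5972596452)·1 + (-18847556/497716371)·1 = 1 ✓
b·c: 6173740993/11945192904·1 + (-205054967/5972596452)·(-37/26) + (-18847556/497716371)·1263/728 = 1/2 ✓
b·c²: 6173740993/11945192904·1 + (-205054967/5972596452)·1369/676 + (-18847556/497716371)·1595169/529984 = 1/3 ✓
b·Ac: (-205054967/5972596452)·(-12/13) + (-18847556/497716371)·(-4819/1352) = 1/6 ✓
b·c³: 6173740993/11945192904·1 + (-205054967/5972596452)·(-50653/17576) + (-18847556/497716371)·2014698447/385828352 = 269286725933/644155587712 ≠ 1/4 ⇒ order 3.
b·(c∘Ac): (-205054967/5972596452)·222/169 + (-18847556/497716371)·(-6086397/984256) = 19573175387/103525005168 ≠ 1/8
b·Ac²: (-205054967/5972596452)·(-12/13) + (-18847556/497716371)·30593/17576 = -147617833/4313541882 ≠ 1/12
b·A²c: (-18847556/497716371)·(-240/169) = 8921920/165905457 ≠ 1/24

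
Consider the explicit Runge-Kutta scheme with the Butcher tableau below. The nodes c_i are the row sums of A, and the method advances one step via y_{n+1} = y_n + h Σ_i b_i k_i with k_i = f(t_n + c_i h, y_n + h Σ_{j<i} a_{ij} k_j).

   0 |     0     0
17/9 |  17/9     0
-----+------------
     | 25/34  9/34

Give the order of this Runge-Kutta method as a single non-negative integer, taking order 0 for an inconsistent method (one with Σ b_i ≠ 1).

2

b = (25/34, 9/34)
c = (0, 17/9)
Σ b_i: 25/34·1 + 9/34·1 = 1 ✓
b·c: 9/34·17/9 = 1/2 ✓; 2 stages ⇒ order 2.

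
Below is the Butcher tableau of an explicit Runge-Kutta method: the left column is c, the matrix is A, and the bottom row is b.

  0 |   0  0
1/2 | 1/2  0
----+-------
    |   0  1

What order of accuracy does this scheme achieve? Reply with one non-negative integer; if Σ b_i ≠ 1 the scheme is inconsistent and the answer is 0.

2

b = (0, 1)
c = (0, 1/2)
Σ b_i: 1·1 = 1 ✓
b·c: 1·1/2 = 1/2 ✓; 2 stages ⇒ order 2.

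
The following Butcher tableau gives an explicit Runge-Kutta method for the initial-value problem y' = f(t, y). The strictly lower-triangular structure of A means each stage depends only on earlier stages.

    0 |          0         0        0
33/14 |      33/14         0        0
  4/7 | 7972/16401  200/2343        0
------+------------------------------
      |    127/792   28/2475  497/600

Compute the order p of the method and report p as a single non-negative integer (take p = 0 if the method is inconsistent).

b = (127/792, 28/2475, 497/600)
c = (0, 33/14, 4/7)
Ac = (0, 0, 100/497)
Σ b_i: 127/792·1 + 28/2475·1 + 497/600·1 = 1 ✓
b·c: 28/2475·33/14 + 497/600·4/7 = 1/2 ✓
b·c²: 28/2475·1089/196 + 497/600·16/49 = 1/3 ✓
b·Ac: 497/600·100/497 = 1/6 ✓; 3 stages ⇒ order 3.

3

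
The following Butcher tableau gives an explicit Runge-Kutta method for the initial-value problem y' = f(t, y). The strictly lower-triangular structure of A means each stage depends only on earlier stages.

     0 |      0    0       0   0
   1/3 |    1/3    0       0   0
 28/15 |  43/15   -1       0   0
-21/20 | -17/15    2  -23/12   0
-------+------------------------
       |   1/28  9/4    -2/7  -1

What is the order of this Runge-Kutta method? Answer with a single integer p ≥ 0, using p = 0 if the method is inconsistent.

1

b = (1/28, 9/4, -2/7, -1)
c = (0, 1/3, 28/15, -21/20)
Ac = (0, 0, -1/3, -131/45)
Σ b_i: 1/28·1 + 9/4·1 + (-2/7)·1 + (-1)·1 = 1 ✓
b·c: 9/4·1/3 + (-2/7)·28/15 + (-1)·(-21/20) = 19/15 ≠ 1/2 ⇒ order 1.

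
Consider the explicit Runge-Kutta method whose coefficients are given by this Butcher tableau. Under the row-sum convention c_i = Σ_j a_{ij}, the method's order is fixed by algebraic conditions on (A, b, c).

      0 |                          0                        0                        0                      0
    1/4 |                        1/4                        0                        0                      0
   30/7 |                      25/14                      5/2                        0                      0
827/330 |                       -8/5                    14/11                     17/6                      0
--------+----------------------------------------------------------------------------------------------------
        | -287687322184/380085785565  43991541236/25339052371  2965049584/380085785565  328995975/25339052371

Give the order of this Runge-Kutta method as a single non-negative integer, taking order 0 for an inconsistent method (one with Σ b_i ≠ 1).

3

b = (-287687322184/380085785565, 43991541236/25339052371, 2965049584/380085785565, 328995975/25339052371)
c = (0, 1/4, 30/7, 827/330)
Ac = (0, 0, 5/8, 1919/154)
Σ b_i: (-287687322184/380085785565)·1 + 43991541236/25339052371·1 + 2965049584/380085785565·1 + 328995975/25339052371·1 = 1 ✓
b·c: 43991541236/25339052371·1/4 + 2965049584/380085785565·30/7 + 328995975/25339052371·827/330 = 1/2 ✓
b·c²: 43991541236/25339052371·1/16 + 2965049584/380085785565·900/49 + 328995975/25339052371·683929/108900 = 1/3 ✓
b·Ac: 2965049584/380085785565·5/8 + 328995975/25339052371·1919/154 = 1/6 ✓
b·c³: 43991541236/25339052371·1/64 + 2965049584/380085785565·27000/343 + 328995975/25339052371·565609283/35937000 = 1187826034604071/1404797063448240 ≠ 1/4 ⇒ order 3.
b·(c∘Ac): 2965049584/380085785565·75/28 + 328995975/25339052371·1587013/50820 = 43213594195/101356209484 ≠ 1/8
b·Ac²: 2965049584/380085785565·5/32 + 328995975/25339052371·224743/4312 = 2885950229347/4256960798328 ≠ 1/12
b·A²c: 328995975/25339052371·85/48 = 9321552625/405424837936 ≠ 1/24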